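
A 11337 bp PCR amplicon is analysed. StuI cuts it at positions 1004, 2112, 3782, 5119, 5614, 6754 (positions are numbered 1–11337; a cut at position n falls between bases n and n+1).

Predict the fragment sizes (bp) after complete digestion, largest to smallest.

Linear molecule, 6 cuts → 7 fragments:
  1004 − 0 = 1004 bp
  2112 − 1004 = 1108 bp
  3782 − 2112 = 1670 bp
  5119 − 3782 = 1337 bp
  5614 − 5119 = 495 bp
  6754 − 5614 = 1140 bp
  11337 − 6754 = 4583 bp
Sorted largest to smallest: 4583, 1670, 1337, 1140, 1108, 1004, 495 bp.

4583, 1670, 1337, 1140, 1108, 1004, 495 bp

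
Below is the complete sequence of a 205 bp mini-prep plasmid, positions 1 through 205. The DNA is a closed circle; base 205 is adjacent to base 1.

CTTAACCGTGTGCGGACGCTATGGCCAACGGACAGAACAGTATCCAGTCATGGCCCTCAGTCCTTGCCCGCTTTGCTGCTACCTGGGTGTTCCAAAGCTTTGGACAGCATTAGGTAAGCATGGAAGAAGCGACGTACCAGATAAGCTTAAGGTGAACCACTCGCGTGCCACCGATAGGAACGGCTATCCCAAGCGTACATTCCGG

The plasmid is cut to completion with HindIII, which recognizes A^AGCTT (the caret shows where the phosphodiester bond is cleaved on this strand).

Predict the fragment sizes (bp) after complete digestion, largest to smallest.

HindIII sites (AAGCTT) start at positions 95, 143.
HindIII cuts after the first base of each site, so after positions 95, 143.
Circular molecule, 2 cuts → 2 fragments:
  96–143 → 48 bp
  144–205 then 1–95 → 62 + 95 = 157 bp
Sorted largest to smallest: 157, 48 bp.

157, 48 bp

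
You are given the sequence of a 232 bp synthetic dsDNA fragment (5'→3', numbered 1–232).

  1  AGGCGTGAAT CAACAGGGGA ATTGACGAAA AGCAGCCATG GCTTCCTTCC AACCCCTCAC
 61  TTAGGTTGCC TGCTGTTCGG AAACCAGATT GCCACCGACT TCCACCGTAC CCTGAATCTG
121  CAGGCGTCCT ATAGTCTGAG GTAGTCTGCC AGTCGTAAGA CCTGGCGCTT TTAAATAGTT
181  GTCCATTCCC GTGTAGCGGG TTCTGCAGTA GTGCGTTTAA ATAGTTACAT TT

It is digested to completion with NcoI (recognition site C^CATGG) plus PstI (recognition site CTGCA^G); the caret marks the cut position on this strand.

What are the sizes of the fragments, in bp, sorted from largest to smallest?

The NcoI site (CCATGG) starts at position 36.
NcoI cuts after the first base of each site, so after position 36.
PstI sites (CTGCAG) start at positions 118, 203.
PstI cuts after base 5 of each site (before the last base), so after positions 122, 207.
Combined cut positions: 36, 122, 207.
Linear molecule, 3 cuts → 4 fragments:
  1–36 → 36 bp
  37–122 → 86 bp
  123–207 → 85 bp
  208–232 → 25 bp
Sorted largest to smallest: 86, 85, 36, 25 bp.

86, 85, 36, 25 bp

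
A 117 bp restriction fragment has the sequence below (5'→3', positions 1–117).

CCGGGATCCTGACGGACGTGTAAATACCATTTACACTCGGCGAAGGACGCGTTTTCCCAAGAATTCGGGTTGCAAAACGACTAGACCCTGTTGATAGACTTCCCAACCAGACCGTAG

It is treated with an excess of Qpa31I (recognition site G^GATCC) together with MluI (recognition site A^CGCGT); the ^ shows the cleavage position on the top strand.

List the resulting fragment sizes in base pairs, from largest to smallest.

70, 43, 4 bp

The Qpa31I site (GGATCC) starts at position 4.
Qpa31I cuts after the first base of each site, so after position 4.
The MluI site (ACGCGT) starts at position 47.
MluI cuts after the first base of each site, so after position 47.
Combined cut positions: 4, 47.
Linear molecule, 2 cuts → 3 fragments:
  1–4 → 4 bp
  5–47 → 43 bp
  48–117 → 70 bp
Sorted largest to smallest: 70, 43, 4 bp.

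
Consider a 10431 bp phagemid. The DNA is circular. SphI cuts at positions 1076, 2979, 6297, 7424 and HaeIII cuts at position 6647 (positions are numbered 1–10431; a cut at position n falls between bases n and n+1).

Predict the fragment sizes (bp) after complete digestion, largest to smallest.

4083, 3318, 1903, 777, 350 bp

Combined cut positions (sorted): 1076, 2979, 6297, 6647, 7424.
Circular molecule, 5 cuts → 5 fragments:
  2979 − 1076 = 1903 bp
  6297 − 2979 = 3318 bp
  6647 − 6297 = 350 bp
  7424 − 6647 = 777 bp
  wrap: 10431 − 7424 + 1076 = 4083 bp
Sorted largest to smallest: 4083, 3318, 1903, 777, 350 bp.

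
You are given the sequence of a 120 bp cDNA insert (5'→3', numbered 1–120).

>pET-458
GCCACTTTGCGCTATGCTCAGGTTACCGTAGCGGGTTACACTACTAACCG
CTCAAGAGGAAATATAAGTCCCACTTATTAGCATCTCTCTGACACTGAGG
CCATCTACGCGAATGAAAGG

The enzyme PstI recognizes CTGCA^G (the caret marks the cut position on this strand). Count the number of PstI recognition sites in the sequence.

0

No occurrence of CTGCAG is present in the sequence.
PstI does not cut: 0 sites.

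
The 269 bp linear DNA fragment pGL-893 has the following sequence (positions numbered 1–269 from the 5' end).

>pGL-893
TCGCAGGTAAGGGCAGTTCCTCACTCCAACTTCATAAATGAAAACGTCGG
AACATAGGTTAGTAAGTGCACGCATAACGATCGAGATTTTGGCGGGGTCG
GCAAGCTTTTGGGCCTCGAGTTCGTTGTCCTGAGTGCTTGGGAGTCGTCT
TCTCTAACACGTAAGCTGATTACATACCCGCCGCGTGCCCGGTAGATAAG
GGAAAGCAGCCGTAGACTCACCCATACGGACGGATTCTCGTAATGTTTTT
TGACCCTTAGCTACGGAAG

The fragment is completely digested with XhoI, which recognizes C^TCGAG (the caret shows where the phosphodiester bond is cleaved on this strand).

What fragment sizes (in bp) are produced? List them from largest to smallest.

154, 115 bp

The XhoI site (CTCGAG) starts at position 115.
XhoI cuts after the first base of each site, so after position 115.
Linear molecule, 1 cut → 2 fragments:
  1–115 → 115 bp
  116–269 → 154 bp
Sorted largest to smallest: 154, 115 bp.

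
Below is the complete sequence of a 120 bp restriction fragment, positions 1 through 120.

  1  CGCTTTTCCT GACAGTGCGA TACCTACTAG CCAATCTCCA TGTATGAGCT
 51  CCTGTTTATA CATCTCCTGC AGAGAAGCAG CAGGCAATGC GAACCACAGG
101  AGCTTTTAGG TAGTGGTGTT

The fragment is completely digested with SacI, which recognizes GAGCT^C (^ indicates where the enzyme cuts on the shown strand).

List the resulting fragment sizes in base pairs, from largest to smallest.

70, 50 bp

The SacI site (GAGCTC) starts at position 46.
SacI cuts after base 5 of each site (before the last base), so after position 50.
Linear molecule, 1 cut → 2 fragments:
  1–50 → 50 bp
  51–120 → 70 bp
Sorted largest to smallest: 70, 50 bp.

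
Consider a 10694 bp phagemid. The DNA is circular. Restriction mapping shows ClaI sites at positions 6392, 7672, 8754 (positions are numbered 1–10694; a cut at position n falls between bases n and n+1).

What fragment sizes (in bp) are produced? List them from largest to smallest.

8332, 1280, 1082 bp

Circular molecule, 3 cuts → 3 fragments:
  7672 − 6392 = 1280 bp
  8754 − 7672 = 1082 bp
  wrap: 10694 − 8754 + 6392 = 8332 bp
Sorted largest to smallest: 8332, 1280, 1082 bp.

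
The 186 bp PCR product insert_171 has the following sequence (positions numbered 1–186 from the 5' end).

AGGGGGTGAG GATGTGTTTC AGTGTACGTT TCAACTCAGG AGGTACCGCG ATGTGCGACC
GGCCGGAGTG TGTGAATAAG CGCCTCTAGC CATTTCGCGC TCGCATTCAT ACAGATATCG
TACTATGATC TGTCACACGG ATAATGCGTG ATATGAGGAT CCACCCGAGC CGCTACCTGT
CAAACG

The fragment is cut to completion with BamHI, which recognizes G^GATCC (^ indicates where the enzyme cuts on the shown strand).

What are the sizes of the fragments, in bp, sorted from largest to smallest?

157, 29 bp

The BamHI site (GGATCC) starts at position 157.
BamHI cuts after the first base of each site, so after position 157.
Linear molecule, 1 cut → 2 fragments:
  1–157 → 157 bp
  158–186 → 29 bp
Sorted largest to smallest: 157, 29 bp.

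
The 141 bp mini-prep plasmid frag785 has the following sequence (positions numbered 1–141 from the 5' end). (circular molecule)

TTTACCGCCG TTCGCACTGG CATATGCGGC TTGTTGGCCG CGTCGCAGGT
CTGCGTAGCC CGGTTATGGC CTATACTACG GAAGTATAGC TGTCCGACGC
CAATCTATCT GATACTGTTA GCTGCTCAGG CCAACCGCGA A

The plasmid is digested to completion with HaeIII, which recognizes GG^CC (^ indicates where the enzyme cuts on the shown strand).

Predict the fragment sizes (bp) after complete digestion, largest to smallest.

HaeIII sites (GGCC) start at positions 36, 68, 129.
HaeIII cuts after base 2 of each site, so after positions 37, 69, 130.
Circular molecule, 3 cuts → 3 fragments:
  38–69 → 32 bp
  70–130 → 61 bp
  131–141 then 1–37 → 11 + 37 = 48 bp
Sorted largest to smallest: 61, 48, 32 bp.

61, 48, 32 bp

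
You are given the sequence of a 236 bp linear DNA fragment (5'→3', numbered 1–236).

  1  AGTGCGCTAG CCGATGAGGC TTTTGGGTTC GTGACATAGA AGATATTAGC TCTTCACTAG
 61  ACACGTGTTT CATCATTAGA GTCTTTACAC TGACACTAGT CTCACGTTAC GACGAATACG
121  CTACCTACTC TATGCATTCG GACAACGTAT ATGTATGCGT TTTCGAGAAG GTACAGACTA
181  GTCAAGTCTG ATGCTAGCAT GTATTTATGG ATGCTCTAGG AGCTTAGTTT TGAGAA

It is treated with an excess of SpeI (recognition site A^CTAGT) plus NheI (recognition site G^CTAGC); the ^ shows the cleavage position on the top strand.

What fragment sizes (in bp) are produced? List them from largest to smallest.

SpeI sites (ACTAGT) start at positions 95, 177.
SpeI cuts after the first base of each site, so after positions 95, 177.
NheI sites (GCTAGC) start at positions 6, 193.
NheI cuts after the first base of each site, so after positions 6, 193.
Combined cut positions: 6, 95, 177, 193.
Linear molecule, 4 cuts → 5 fragments:
  1–6 → 6 bp
  7–95 → 89 bp
  96–177 → 82 bp
  178–193 → 16 bp
  194–236 → 43 bp
Sorted largest to smallest: 89, 82, 43, 16, 6 bp.

89, 82, 43, 16, 6 bp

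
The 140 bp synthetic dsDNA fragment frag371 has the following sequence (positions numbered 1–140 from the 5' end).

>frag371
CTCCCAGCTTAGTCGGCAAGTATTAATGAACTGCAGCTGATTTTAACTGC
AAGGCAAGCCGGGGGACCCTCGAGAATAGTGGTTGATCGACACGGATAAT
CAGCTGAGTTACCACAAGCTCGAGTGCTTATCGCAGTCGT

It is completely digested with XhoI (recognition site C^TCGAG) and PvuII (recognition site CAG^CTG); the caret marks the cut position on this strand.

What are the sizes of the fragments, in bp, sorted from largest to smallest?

36, 34, 33, 21, 16 bp

XhoI sites (CTCGAG) start at positions 69, 119.
XhoI cuts after the first base of each site, so after positions 69, 119.
PvuII sites (CAGCTG) start at positions 34, 101.
PvuII cuts after base 3 of each site, so after positions 36, 103.
Combined cut positions: 36, 69, 103, 119.
Linear molecule, 4 cuts → 5 fragments:
  1–36 → 36 bp
  37–69 → 33 bp
  70–103 → 34 bp
  104–119 → 16 bp
  120–140 → 21 bp
Sorted largest to smallest: 36, 34, 33, 21, 16 bp.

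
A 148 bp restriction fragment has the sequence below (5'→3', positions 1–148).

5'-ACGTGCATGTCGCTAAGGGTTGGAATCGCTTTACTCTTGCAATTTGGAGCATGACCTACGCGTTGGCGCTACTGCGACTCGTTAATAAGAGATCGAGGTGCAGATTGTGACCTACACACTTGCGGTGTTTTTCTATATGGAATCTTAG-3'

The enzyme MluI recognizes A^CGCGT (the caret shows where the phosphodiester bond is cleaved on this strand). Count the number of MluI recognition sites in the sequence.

ACGCGT occurs starting at position 58.
MluI cuts at 1 site.

1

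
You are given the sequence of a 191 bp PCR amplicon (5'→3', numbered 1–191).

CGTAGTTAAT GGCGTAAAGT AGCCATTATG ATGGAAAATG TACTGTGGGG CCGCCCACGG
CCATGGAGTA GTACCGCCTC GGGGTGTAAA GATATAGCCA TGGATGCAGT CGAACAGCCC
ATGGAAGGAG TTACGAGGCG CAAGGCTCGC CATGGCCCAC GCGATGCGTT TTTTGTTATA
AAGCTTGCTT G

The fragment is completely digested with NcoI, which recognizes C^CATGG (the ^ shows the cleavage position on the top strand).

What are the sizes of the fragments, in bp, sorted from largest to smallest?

NcoI sites (CCATGG) start at positions 61, 98, 119, 150.
NcoI cuts after the first base of each site, so after positions 61, 98, 119, 150.
Linear molecule, 4 cuts → 5 fragments:
  1–61 → 61 bp
  62–98 → 37 bp
  99–119 → 21 bp
  120–150 → 31 bp
  151–191 → 41 bp
Sorted largest to smallest: 61, 41, 37, 31, 21 bp.

61, 41, 37, 31, 21 bp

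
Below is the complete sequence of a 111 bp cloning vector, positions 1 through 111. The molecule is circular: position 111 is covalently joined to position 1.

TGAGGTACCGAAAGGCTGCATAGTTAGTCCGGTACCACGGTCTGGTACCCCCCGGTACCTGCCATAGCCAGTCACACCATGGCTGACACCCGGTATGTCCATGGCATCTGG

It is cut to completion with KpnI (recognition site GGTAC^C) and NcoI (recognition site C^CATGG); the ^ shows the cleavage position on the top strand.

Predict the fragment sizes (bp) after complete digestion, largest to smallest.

27, 22, 20, 19, 13, 10 bp

KpnI sites (GGTACC) start at positions 4, 31, 44, 54.
KpnI cuts after base 5 of each site (before the last base), so after positions 8, 35, 48, 58.
NcoI sites (CCATGG) start at positions 77, 99.
NcoI cuts after the first base of each site, so after positions 77, 99.
Combined cut positions: 8, 35, 48, 58, 77, 99.
Circular molecule, 6 cuts → 6 fragments:
  9–35 → 27 bp
  36–48 → 13 bp
  49–58 → 10 bp
  59–77 → 19 bp
  78–99 → 22 bp
  100–111 then 1–8 → 12 + 8 = 20 bp
Sorted largest to smallest: 27, 22, 20, 19, 13, 10 bp.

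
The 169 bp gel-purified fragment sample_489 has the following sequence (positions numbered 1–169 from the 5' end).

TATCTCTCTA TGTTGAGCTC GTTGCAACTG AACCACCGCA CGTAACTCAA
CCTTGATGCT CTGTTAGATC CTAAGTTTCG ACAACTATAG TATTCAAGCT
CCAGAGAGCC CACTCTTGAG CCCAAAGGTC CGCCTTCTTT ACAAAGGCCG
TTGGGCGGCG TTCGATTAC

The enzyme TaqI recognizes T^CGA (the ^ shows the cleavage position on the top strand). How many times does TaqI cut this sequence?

TCGA occurs starting at positions 78, 162.
TaqI cuts at 2 sites.

2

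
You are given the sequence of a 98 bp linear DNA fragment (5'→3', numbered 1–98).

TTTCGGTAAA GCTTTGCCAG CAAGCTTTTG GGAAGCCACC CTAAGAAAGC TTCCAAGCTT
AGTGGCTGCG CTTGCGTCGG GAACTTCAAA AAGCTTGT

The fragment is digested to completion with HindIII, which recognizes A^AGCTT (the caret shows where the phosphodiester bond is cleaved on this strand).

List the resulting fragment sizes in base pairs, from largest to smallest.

HindIII sites (AAGCTT) start at positions 9, 22, 47, 55, 91.
HindIII cuts after the first base of each site, so after positions 9, 22, 47, 55, 91.
Linear molecule, 5 cuts → 6 fragments:
  1–9 → 9 bp
  10–22 → 13 bp
  23–47 → 25 bp
  48–55 → 8 bp
  56–91 → 36 bp
  92–98 → 7 bp
Sorted largest to smallest: 36, 25, 13, 9, 8, 7 bp.

36, 25, 13, 9, 8, 7 bp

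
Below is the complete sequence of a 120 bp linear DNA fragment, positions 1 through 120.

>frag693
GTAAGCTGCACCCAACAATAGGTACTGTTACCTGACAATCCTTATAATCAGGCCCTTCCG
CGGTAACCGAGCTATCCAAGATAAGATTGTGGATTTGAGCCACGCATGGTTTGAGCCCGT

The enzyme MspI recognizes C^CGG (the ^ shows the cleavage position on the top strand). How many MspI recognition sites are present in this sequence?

No occurrence of CCGG is present in the sequence.
MspI does not cut: 0 sites.

0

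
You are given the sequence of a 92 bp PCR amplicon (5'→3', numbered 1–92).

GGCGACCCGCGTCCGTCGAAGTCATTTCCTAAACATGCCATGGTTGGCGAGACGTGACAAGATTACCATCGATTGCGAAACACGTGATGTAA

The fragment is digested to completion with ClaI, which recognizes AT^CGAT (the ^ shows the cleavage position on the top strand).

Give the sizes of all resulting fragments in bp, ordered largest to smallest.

69, 23 bp

The ClaI site (ATCGAT) starts at position 68.
ClaI cuts after base 2 of each site, so after position 69.
Linear molecule, 1 cut → 2 fragments:
  1–69 → 69 bp
  70–92 → 23 bp
Sorted largest to smallest: 69, 23 bp.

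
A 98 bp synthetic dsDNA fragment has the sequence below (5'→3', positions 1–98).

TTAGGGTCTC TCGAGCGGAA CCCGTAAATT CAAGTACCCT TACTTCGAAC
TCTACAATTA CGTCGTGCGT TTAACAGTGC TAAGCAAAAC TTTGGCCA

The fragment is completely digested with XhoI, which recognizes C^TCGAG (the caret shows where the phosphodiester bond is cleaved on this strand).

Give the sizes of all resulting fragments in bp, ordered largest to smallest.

88, 10 bp

The XhoI site (CTCGAG) starts at position 10.
XhoI cuts after the first base of each site, so after position 10.
Linear molecule, 1 cut → 2 fragments:
  1–10 → 10 bp
  11–98 → 88 bp
Sorted largest to smallest: 88, 10 bp.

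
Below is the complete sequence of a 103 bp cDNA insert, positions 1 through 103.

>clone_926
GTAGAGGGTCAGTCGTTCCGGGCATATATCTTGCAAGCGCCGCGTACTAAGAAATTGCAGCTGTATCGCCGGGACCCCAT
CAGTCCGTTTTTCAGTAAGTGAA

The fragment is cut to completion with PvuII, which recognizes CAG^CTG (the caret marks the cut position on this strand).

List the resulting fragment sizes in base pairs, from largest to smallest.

60, 43 bp

The PvuII site (CAGCTG) starts at position 58.
PvuII cuts after base 3 of each site, so after position 60.
Linear molecule, 1 cut → 2 fragments:
  1–60 → 60 bp
  61–103 → 43 bp
Sorted largest to smallest: 60, 43 bp.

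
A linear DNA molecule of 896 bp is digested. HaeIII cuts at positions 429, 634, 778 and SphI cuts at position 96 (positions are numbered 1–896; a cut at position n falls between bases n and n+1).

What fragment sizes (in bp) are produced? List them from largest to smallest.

Combined cut positions (sorted): 96, 429, 634, 778.
Linear molecule, 4 cuts → 5 fragments:
  96 − 0 = 96 bp
  429 − 96 = 333 bp
  634 − 429 = 205 bp
  778 − 634 = 144 bp
  896 − 778 = 118 bp
Sorted largest to smallest: 333, 205, 144, 118, 96 bp.

333, 205, 144, 118, 96 bp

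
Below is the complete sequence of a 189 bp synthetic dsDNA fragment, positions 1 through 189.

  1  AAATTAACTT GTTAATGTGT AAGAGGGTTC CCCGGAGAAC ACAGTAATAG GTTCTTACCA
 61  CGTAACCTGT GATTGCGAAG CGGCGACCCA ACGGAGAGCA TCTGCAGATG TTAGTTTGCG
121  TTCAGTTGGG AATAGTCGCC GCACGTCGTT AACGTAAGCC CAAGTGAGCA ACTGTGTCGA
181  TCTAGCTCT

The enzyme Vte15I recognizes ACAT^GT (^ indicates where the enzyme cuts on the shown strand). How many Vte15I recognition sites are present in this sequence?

0

No occurrence of ACATGT is present in the sequence.
Vte15I does not cut: 0 sites.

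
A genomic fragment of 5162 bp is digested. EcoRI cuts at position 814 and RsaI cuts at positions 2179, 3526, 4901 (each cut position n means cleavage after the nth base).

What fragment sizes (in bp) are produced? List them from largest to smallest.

1375, 1365, 1347, 814, 261 bp

Combined cut positions (sorted): 814, 2179, 3526, 4901.
Linear molecule, 4 cuts → 5 fragments:
  814 − 0 = 814 bp
  2179 − 814 = 1365 bp
  3526 − 2179 = 1347 bp
  4901 − 3526 = 1375 bp
  5162 − 4901 = 261 bp
Sorted largest to smallest: 1375, 1365, 1347, 814, 261 bp.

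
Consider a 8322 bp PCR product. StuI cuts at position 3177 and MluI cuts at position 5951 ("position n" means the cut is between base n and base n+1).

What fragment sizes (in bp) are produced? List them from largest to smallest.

3177, 2774, 2371 bp

Combined cut positions (sorted): 3177, 5951.
Linear molecule, 2 cuts → 3 fragments:
  3177 − 0 = 3177 bp
  5951 − 3177 = 2774 bp
  8322 − 5951 = 2371 bp
Sorted largest to smallest: 3177, 2774, 2371 bp.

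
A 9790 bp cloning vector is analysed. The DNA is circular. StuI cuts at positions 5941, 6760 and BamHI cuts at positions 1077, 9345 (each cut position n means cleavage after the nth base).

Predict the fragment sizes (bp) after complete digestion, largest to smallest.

Combined cut positions (sorted): 1077, 5941, 6760, 9345.
Circular molecule, 4 cuts → 4 fragments:
  5941 − 1077 = 4864 bp
  6760 − 5941 = 819 bp
  9345 − 6760 = 2585 bp
  wrap: 9790 − 9345 + 1077 = 1522 bp
Sorted largest to smallest: 4864, 2585, 1522, 819 bp.

4864, 2585, 1522, 819 bp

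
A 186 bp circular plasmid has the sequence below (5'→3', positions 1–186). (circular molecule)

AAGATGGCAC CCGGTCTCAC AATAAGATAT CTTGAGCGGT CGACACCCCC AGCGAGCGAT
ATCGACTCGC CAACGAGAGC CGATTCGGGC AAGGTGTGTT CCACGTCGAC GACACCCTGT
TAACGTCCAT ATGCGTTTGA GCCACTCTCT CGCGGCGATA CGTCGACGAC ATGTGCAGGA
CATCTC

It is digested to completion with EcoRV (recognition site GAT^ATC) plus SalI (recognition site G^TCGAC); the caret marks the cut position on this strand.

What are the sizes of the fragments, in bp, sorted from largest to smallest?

57, 52, 45, 21, 11 bp

EcoRV sites (GATATC) start at positions 26, 58.
EcoRV cuts after base 3 of each site, so after positions 28, 60.
SalI sites (GTCGAC) start at positions 39, 105, 162.
SalI cuts after the first base of each site, so after positions 39, 105, 162.
Combined cut positions: 28, 39, 60, 105, 162.
Circular molecule, 5 cuts → 5 fragments:
  29–39 → 11 bp
  40–60 → 21 bp
  61–105 → 45 bp
  106–162 → 57 bp
  163–186 then 1–28 → 24 + 28 = 52 bp
Sorted largest to smallest: 57, 52, 45, 21, 11 bp.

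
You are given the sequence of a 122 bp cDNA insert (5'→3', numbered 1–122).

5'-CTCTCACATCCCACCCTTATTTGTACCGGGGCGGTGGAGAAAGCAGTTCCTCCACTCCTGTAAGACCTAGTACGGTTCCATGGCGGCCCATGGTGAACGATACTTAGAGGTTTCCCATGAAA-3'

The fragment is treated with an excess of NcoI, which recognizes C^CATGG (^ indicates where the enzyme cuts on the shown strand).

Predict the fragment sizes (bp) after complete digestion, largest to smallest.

NcoI sites (CCATGG) start at positions 78, 88.
NcoI cuts after the first base of each site, so after positions 78, 88.
Linear molecule, 2 cuts → 3 fragments:
  1–78 → 78 bp
  79–88 → 10 bp
  89–122 → 34 bp
Sorted largest to smallest: 78, 34, 10 bp.

78, 34, 10 bp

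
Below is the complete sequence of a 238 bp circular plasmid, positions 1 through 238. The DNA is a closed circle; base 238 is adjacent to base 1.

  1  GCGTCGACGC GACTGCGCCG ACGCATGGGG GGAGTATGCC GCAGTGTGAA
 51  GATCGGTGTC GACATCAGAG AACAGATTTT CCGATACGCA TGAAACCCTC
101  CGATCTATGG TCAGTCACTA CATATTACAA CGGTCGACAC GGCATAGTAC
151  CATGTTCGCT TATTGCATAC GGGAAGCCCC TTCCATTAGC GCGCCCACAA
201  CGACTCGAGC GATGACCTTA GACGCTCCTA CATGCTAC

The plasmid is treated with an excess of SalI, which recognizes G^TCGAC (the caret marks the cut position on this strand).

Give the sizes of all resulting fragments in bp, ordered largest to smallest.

SalI sites (GTCGAC) start at positions 3, 58, 133.
SalI cuts after the first base of each site, so after positions 3, 58, 133.
Circular molecule, 3 cuts → 3 fragments:
  4–58 → 55 bp
  59–133 → 75 bp
  134–238 then 1–3 → 105 + 3 = 108 bp
Sorted largest to smallest: 108, 75, 55 bp.

108, 75, 55 bp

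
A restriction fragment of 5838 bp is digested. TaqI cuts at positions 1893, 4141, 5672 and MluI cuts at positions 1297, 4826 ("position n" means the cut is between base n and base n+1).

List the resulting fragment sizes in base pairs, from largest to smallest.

Combined cut positions (sorted): 1297, 1893, 4141, 4826, 5672.
Linear molecule, 5 cuts → 6 fragments:
  1297 − 0 = 1297 bp
  1893 − 1297 = 596 bp
  4141 − 1893 = 2248 bp
  4826 − 4141 = 685 bp
  5672 − 4826 = 846 bp
  5838 − 5672 = 166 bp
Sorted largest to smallest: 2248, 1297, 846, 685, 596, 166 bp.

2248, 1297, 846, 685, 596, 166 bp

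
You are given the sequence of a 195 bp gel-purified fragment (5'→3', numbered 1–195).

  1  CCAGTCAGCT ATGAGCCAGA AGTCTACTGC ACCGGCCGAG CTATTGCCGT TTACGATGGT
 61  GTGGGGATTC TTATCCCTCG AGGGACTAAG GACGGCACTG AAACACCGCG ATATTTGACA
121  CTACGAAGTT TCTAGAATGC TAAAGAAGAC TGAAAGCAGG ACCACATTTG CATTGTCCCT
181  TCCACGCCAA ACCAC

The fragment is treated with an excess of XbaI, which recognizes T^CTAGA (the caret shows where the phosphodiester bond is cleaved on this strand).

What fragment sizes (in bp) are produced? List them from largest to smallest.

The XbaI site (TCTAGA) starts at position 131.
XbaI cuts after the first base of each site, so after position 131.
Linear molecule, 1 cut → 2 fragments:
  1–131 → 131 bp
  132–195 → 64 bp
Sorted largest to smallest: 131, 64 bp.

131, 64 bp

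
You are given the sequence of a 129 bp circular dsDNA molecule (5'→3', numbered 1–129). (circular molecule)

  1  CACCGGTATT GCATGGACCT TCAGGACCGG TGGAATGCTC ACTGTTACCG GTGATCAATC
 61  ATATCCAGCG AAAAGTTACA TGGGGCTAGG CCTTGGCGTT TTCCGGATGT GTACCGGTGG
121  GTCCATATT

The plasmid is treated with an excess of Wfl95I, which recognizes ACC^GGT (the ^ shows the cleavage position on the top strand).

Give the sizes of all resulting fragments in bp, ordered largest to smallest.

Wfl95I sites (ACCGGT) start at positions 2, 26, 47, 113.
Wfl95I cuts after base 3 of each site, so after positions 4, 28, 49, 115.
Circular molecule, 4 cuts → 4 fragments:
  5–28 → 24 bp
  29–49 → 21 bp
  50–115 → 66 bp
  116–129 then 1–4 → 14 + 4 = 18 bp
Sorted largest to smallest: 66, 24, 21, 18 bp.

66, 24, 21, 18 bp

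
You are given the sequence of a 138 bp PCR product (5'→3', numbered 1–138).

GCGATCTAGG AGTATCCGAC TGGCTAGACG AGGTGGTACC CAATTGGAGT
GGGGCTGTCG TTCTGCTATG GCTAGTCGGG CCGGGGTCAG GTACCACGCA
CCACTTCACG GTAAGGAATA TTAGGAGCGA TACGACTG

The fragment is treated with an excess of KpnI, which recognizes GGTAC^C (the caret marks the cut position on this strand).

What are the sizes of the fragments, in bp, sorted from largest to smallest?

55, 44, 39 bp

KpnI sites (GGTACC) start at positions 35, 90.
KpnI cuts after base 5 of each site (before the last base), so after positions 39, 94.
Linear molecule, 2 cuts → 3 fragments:
  1–39 → 39 bp
  40–94 → 55 bp
  95–138 → 44 bp
Sorted largest to smallest: 55, 44, 39 bp.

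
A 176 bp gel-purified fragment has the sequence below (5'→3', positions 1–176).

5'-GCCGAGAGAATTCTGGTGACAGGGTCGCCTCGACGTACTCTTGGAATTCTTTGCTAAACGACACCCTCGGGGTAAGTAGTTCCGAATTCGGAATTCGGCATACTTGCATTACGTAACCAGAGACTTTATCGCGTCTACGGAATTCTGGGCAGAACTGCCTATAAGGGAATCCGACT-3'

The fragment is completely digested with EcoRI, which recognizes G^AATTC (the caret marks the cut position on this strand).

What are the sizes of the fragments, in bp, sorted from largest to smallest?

EcoRI sites (GAATTC) start at positions 8, 44, 84, 91, 140.
EcoRI cuts after the first base of each site, so after positions 8, 44, 84, 91, 140.
Linear molecule, 5 cuts → 6 fragments:
  1–8 → 8 bp
  9–44 → 36 bp
  45–84 → 40 bp
  85–91 → 7 bp
  92–140 → 49 bp
  141–176 → 36 bp
Sorted largest to smallest: 49, 40, 36, 36, 8, 7 bp.

49, 40, 36, 36, 8, 7 bp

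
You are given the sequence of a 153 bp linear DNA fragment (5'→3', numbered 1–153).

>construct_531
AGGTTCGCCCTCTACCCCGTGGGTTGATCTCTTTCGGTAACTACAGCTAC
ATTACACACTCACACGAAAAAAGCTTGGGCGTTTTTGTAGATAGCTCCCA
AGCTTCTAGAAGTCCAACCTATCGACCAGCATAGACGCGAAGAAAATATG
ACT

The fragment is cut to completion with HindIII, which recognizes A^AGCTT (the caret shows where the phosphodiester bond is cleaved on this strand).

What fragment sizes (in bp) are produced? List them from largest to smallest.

71, 53, 29 bp

HindIII sites (AAGCTT) start at positions 71, 100.
HindIII cuts after the first base of each site, so after positions 71, 100.
Linear molecule, 2 cuts → 3 fragments:
  1–71 → 71 bp
  72–100 → 29 bp
  101–153 → 53 bp
Sorted largest to smallest: 71, 53, 29 bp.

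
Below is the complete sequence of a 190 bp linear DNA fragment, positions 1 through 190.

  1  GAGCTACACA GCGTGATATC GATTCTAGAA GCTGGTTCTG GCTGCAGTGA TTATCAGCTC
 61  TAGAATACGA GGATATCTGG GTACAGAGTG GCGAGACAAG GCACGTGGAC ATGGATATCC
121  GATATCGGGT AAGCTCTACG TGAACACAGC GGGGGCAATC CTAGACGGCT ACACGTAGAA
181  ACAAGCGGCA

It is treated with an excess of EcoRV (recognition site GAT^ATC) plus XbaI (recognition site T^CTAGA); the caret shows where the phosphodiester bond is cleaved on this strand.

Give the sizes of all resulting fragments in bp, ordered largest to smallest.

67, 42, 35, 17, 15, 7, 7 bp

EcoRV sites (GATATC) start at positions 15, 72, 114, 121.
EcoRV cuts after base 3 of each site, so after positions 17, 74, 116, 123.
XbaI sites (TCTAGA) start at positions 24, 59.
XbaI cuts after the first base of each site, so after positions 24, 59.
Combined cut positions: 17, 24, 59, 74, 116, 123.
Linear molecule, 6 cuts → 7 fragments:
  1–17 → 17 bp
  18–24 → 7 bp
  25–59 → 35 bp
  60–74 → 15 bp
  75–116 → 42 bp
  117–123 → 7 bp
  124–190 → 67 bp
Sorted largest to smallest: 67, 42, 35, 17, 15, 7, 7 bp.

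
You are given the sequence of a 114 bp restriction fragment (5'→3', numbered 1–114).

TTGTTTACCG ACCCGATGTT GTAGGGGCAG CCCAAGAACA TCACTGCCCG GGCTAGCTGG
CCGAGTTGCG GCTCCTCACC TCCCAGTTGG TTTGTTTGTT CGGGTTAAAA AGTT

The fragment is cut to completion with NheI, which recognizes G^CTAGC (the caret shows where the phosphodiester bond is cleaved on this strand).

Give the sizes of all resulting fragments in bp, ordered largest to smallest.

The NheI site (GCTAGC) starts at position 52.
NheI cuts after the first base of each site, so after position 52.
Linear molecule, 1 cut → 2 fragments:
  1–52 → 52 bp
  53–114 → 62 bp
Sorted largest to smallest: 62, 52 bp.

62, 52 bp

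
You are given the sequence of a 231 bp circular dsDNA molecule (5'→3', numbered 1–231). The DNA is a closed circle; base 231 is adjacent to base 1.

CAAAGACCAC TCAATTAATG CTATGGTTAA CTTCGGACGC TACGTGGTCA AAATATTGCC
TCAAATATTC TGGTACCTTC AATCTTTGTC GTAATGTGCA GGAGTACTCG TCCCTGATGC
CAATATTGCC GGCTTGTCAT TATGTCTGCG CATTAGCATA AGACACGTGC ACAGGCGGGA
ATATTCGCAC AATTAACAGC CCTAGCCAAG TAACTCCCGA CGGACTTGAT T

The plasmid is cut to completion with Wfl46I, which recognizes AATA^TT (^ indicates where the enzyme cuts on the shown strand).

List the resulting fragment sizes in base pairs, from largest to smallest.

103, 58, 58, 12 bp

Wfl46I sites (AATATT) start at positions 52, 64, 122, 180.
Wfl46I cuts after base 4 of each site, so after positions 55, 67, 125, 183.
Circular molecule, 4 cuts → 4 fragments:
  56–67 → 12 bp
  68–125 → 58 bp
  126–183 → 58 bp
  184–231 then 1–55 → 48 + 55 = 103 bp
Sorted largest to smallest: 103, 58, 58, 12 bp.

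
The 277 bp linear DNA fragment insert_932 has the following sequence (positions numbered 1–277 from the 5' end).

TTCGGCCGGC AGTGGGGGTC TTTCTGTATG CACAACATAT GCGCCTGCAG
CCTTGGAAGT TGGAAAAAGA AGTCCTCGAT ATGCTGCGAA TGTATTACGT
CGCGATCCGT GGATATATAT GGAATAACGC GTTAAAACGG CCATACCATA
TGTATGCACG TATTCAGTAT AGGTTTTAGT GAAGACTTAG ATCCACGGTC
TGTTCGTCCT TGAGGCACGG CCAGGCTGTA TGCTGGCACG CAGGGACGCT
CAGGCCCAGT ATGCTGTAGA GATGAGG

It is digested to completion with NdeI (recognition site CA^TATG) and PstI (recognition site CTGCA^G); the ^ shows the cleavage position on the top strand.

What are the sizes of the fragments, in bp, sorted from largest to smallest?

NdeI sites (CATATG) start at positions 36, 147.
NdeI cuts after base 2 of each site, so after positions 37, 148.
The PstI site (CTGCAG) starts at position 45.
PstI cuts after base 5 of each site (before the last base), so after position 49.
Combined cut positions: 37, 49, 148.
Linear molecule, 3 cuts → 4 fragments:
  1–37 → 37 bp
  38–49 → 12 bp
  50–148 → 99 bp
  149–277 → 129 bp
Sorted largest to smallest: 129, 99, 37, 12 bp.

129, 99, 37, 12 bp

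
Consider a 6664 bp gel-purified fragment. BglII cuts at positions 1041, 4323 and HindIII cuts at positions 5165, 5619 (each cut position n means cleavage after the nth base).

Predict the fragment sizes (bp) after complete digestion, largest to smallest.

3282, 1045, 1041, 842, 454 bp

Combined cut positions (sorted): 1041, 4323, 5165, 5619.
Linear molecule, 4 cuts → 5 fragments:
  1041 − 0 = 1041 bp
  4323 − 1041 = 3282 bp
  5165 − 4323 = 842 bp
  5619 − 5165 = 454 bp
  6664 − 5619 = 1045 bp
Sorted largest to smallest: 3282, 1045, 1041, 842, 454 bp.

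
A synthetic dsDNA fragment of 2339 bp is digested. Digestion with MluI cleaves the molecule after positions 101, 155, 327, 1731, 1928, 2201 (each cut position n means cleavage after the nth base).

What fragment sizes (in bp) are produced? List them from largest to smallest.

Linear molecule, 6 cuts → 7 fragments:
  101 − 0 = 101 bp
  155 − 101 = 54 bp
  327 − 155 = 172 bp
  1731 − 327 = 1404 bp
  1928 − 1731 = 197 bp
  2201 − 1928 = 273 bp
  2339 − 2201 = 138 bp
Sorted largest to smallest: 1404, 273, 197, 172, 138, 101, 54 bp.

1404, 273, 197, 172, 138, 101, 54 bp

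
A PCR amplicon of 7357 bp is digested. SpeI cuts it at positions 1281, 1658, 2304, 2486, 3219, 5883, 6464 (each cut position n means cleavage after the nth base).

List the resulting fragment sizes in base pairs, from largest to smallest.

Linear molecule, 7 cuts → 8 fragments:
  1281 − 0 = 1281 bp
  1658 − 1281 = 377 bp
  2304 − 1658 = 646 bp
  2486 − 2304 = 182 bp
  3219 − 2486 = 733 bp
  5883 − 3219 = 2664 bp
  6464 − 5883 = 581 bp
  7357 − 6464 = 893 bp
Sorted largest to smallest: 2664, 1281, 893, 733, 646, 581, 377, 182 bp.

2664, 1281, 893, 733, 646, 581, 377, 182 bp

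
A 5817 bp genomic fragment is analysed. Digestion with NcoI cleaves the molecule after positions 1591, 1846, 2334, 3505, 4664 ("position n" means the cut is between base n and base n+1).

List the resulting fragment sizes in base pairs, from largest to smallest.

Linear molecule, 5 cuts → 6 fragments:
  1591 − 0 = 1591 bp
  1846 − 1591 = 255 bp
  2334 − 1846 = 488 bp
  3505 − 2334 = 1171 bp
  4664 − 3505 = 1159 bp
  5817 − 4664 = 1153 bp
Sorted largest to smallest: 1591, 1171, 1159, 1153, 488, 255 bp.

1591, 1171, 1159, 1153, 488, 255 bp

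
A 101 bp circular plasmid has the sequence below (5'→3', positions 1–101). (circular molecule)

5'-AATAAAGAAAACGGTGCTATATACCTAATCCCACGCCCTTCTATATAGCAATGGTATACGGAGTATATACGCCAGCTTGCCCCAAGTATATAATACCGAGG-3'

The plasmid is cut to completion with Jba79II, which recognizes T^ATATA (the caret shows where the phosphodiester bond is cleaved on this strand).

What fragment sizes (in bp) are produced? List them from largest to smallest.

32, 24, 23, 22 bp

Jba79II sites (TATATA) start at positions 18, 42, 64, 87.
Jba79II cuts after the first base of each site, so after positions 18, 42, 64, 87.
Circular molecule, 4 cuts → 4 fragments:
  19–42 → 24 bp
  43–64 → 22 bp
  65–87 → 23 bp
  88–101 then 1–18 → 14 + 18 = 32 bp
Sorted largest to smallest: 32, 24, 23, 22 bp.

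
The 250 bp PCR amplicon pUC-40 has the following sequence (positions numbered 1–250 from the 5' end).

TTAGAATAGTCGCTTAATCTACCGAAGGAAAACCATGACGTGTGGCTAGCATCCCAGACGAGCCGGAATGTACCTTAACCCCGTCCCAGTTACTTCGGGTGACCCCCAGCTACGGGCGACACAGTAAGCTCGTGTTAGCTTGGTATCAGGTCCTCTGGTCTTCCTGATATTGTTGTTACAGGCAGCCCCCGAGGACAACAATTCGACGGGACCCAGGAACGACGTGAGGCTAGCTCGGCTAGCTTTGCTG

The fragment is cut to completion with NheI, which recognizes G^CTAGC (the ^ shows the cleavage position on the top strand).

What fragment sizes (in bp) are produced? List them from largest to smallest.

184, 45, 12, 9 bp

NheI sites (GCTAGC) start at positions 45, 229, 238.
NheI cuts after the first base of each site, so after positions 45, 229, 238.
Linear molecule, 3 cuts → 4 fragments:
  1–45 → 45 bp
  46–229 → 184 bp
  230–238 → 9 bp
  239–250 → 12 bp
Sorted largest to smallest: 184, 45, 12, 9 bp.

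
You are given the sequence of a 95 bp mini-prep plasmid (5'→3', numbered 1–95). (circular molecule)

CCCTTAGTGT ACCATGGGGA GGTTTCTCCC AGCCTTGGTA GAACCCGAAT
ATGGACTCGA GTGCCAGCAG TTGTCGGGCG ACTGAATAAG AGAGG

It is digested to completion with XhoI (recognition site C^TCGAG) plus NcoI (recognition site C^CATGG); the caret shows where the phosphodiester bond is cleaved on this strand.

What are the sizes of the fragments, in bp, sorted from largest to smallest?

51, 44 bp

The XhoI site (CTCGAG) starts at position 56.
XhoI cuts after the first base of each site, so after position 56.
The NcoI site (CCATGG) starts at position 12.
NcoI cuts after the first base of each site, so after position 12.
Combined cut positions: 12, 56.
Circular molecule, 2 cuts → 2 fragments:
  13–56 → 44 bp
  57–95 then 1–12 → 39 + 12 = 51 bp
Sorted largest to smallest: 51, 44 bp.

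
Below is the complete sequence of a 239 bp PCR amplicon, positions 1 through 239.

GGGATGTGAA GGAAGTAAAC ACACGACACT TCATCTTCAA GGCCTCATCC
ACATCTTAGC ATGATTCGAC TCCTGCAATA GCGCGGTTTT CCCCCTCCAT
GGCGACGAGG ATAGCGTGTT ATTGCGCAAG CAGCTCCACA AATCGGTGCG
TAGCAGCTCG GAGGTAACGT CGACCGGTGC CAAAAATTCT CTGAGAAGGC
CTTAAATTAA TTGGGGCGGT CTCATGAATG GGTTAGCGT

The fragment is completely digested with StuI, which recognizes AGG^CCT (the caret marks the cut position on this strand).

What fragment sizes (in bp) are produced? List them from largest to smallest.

157, 42, 40 bp

StuI sites (AGGCCT) start at positions 40, 197.
StuI cuts after base 3 of each site, so after positions 42, 199.
Linear molecule, 2 cuts → 3 fragments:
  1–42 → 42 bp
  43–199 → 157 bp
  200–239 → 40 bp
Sorted largest to smallest: 157, 42, 40 bp.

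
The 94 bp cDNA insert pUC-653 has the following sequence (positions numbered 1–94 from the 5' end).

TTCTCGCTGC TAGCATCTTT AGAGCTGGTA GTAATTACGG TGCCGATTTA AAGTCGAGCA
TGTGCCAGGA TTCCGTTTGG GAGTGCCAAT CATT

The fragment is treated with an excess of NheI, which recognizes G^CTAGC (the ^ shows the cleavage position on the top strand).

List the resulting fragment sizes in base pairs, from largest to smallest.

The NheI site (GCTAGC) starts at position 9.
NheI cuts after the first base of each site, so after position 9.
Linear molecule, 1 cut → 2 fragments:
  1–9 → 9 bp
  10–94 → 85 bp
Sorted largest to smallest: 85, 9 bp.

85, 9 bp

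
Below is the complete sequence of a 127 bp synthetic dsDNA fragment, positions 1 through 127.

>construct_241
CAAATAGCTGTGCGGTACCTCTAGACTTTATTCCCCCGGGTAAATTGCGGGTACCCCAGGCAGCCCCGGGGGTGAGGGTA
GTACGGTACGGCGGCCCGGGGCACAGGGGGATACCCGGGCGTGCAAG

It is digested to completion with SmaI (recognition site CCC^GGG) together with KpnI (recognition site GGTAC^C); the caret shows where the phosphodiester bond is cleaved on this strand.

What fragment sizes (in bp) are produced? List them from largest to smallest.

30, 19, 19, 18, 17, 13, 11 bp

SmaI sites (CCCGGG) start at positions 35, 65, 95, 114.
SmaI cuts after base 3 of each site, so after positions 37, 67, 97, 116.
KpnI sites (GGTACC) start at positions 14, 50.
KpnI cuts after base 5 of each site (before the last base), so after positions 18, 54.
Combined cut positions: 18, 37, 54, 67, 97, 116.
Linear molecule, 6 cuts → 7 fragments:
  1–18 → 18 bp
  19–37 → 19 bp
  38–54 → 17 bp
  55–67 → 13 bp
  68–97 → 30 bp
  98–116 → 19 bp
  117–127 → 11 bp
Sorted largest to smallest: 30, 19, 19, 18, 17, 13, 11 bp.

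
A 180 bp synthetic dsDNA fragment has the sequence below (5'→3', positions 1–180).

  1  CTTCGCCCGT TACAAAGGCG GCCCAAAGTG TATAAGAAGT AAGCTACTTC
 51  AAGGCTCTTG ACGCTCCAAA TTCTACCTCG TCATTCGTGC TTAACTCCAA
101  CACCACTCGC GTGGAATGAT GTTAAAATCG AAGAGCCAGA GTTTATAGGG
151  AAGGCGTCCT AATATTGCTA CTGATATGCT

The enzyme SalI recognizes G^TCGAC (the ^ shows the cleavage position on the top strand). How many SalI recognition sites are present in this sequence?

No occurrence of GTCGAC is present in the sequence.
SalI does not cut: 0 sites.

0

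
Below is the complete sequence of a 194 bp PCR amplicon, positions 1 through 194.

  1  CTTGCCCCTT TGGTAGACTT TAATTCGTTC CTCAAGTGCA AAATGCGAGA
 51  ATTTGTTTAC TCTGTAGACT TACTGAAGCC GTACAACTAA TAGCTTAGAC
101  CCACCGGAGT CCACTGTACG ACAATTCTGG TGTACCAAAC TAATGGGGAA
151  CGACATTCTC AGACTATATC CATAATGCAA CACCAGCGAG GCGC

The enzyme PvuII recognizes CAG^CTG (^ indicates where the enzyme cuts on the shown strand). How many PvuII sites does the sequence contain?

0

No occurrence of CAGCTG is present in the sequence.
PvuII does not cut: 0 sites.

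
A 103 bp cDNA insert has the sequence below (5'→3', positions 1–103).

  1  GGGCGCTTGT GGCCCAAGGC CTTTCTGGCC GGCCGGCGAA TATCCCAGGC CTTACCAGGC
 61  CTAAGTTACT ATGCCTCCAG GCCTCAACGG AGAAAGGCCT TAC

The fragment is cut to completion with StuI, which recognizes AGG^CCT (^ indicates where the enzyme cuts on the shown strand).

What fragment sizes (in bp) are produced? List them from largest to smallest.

30, 22, 19, 16, 10, 6 bp

StuI sites (AGGCCT) start at positions 17, 47, 57, 79, 95.
StuI cuts after base 3 of each site, so after positions 19, 49, 59, 81, 97.
Linear molecule, 5 cuts → 6 fragments:
  1–19 → 19 bp
  20–49 → 30 bp
  50–59 → 10 bp
  60–81 → 22 bp
  82–97 → 16 bp
  98–103 → 6 bp
Sorted largest to smallest: 30, 22, 19, 16, 10, 6 bp.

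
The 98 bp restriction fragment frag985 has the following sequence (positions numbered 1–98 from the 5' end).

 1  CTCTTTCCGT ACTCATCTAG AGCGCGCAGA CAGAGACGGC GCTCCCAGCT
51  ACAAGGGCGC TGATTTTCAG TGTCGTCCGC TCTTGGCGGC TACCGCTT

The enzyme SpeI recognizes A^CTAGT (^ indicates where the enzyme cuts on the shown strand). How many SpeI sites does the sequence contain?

0

No occurrence of ACTAGT is present in the sequence.
SpeI does not cut: 0 sites.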